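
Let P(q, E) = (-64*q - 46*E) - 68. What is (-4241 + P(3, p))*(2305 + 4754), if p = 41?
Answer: -45085833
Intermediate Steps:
P(q, E) = -68 - 64*q - 46*E
(-4241 + P(3, p))*(2305 + 4754) = (-4241 + (-68 - 64*3 - 46*41))*(2305 + 4754) = (-4241 + (-68 - 192 - 1886))*7059 = (-4241 - 2146)*7059 = -6387*7059 = -45085833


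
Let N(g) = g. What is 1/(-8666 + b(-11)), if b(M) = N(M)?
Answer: -1/8677 ≈ -0.00011525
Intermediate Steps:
b(M) = M
1/(-8666 + b(-11)) = 1/(-8666 - 11) = 1/(-8677) = -1/8677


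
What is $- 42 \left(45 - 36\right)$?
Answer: $-378$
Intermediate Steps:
$- 42 \left(45 - 36\right) = \left(-42\right) 9 = -378$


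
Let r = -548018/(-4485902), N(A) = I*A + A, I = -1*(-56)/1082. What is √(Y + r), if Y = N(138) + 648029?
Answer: √954390012203557375273230/1213436491 ≈ 805.09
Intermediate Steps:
I = 28/541 (I = 56*(1/1082) = 28/541 ≈ 0.051756)
N(A) = 569*A/541 (N(A) = 28*A/541 + A = 569*A/541)
Y = 350662211/541 (Y = (569/541)*138 + 648029 = 78522/541 + 648029 = 350662211/541 ≈ 6.4817e+5)
r = 274009/2242951 (r = -548018*(-1/4485902) = 274009/2242951 ≈ 0.12216)
√(Y + r) = √(350662211/541 + 274009/2242951) = √(786518305063530/1213436491) = √954390012203557375273230/1213436491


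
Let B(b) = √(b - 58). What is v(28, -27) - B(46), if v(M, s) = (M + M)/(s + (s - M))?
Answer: -28/41 - 2*I*√3 ≈ -0.68293 - 3.4641*I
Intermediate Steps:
v(M, s) = 2*M/(-M + 2*s) (v(M, s) = (2*M)/(-M + 2*s) = 2*M/(-M + 2*s))
B(b) = √(-58 + b)
v(28, -27) - B(46) = 2*28/(-1*28 + 2*(-27)) - √(-58 + 46) = 2*28/(-28 - 54) - √(-12) = 2*28/(-82) - 2*I*√3 = 2*28*(-1/82) - 2*I*√3 = -28/41 - 2*I*√3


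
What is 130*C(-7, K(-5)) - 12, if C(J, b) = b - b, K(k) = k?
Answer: -12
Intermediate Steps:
C(J, b) = 0
130*C(-7, K(-5)) - 12 = 130*0 - 12 = 0 - 12 = -12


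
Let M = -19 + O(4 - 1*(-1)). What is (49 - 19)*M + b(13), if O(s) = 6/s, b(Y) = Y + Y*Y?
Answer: -352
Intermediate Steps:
b(Y) = Y + Y**2
M = -89/5 (M = -19 + 6/(4 - 1*(-1)) = -19 + 6/(4 + 1) = -19 + 6/5 = -89/5 ≈ -17.800)
(49 - 19)*M + b(13) = (49 - 19)*(-89/5) + 13*(1 + 13) = 30*(-89/5) + 13*14 = -534 + 182 = -352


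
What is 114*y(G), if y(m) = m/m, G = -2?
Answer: 114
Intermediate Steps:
y(m) = 1
114*y(G) = 114*1 = 114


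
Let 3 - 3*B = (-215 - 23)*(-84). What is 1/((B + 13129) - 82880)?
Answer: -1/76414 ≈ -1.3087e-5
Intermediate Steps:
B = -6663 (B = 1 - (-215 - 23)*(-84)/3 = 1 - (-238)*(-84)/3 = 1 - 1/3*19992 = 1 - 6664 = -6663)
1/((B + 13129) - 82880) = 1/((-6663 + 13129) - 82880) = 1/(6466 - 82880) = 1/(-76414) = -1/76414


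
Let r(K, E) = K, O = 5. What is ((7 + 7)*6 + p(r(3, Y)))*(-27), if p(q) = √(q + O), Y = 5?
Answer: -2268 - 54*√2 ≈ -2344.4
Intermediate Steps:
p(q) = √(5 + q) (p(q) = √(q + 5) = √(5 + q))
((7 + 7)*6 + p(r(3, Y)))*(-27) = ((7 + 7)*6 + √(5 + 3))*(-27) = (14*6 + √8)*(-27) = (84 + 2*√2)*(-27) = -2268 - 54*√2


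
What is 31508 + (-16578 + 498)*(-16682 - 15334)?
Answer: 514848788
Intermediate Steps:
31508 + (-16578 + 498)*(-16682 - 15334) = 31508 - 16080*(-32016) = 31508 + 514817280 = 514848788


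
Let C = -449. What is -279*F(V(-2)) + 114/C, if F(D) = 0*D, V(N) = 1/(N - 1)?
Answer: -114/449 ≈ -0.25390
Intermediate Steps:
V(N) = 1/(-1 + N)
F(D) = 0
-279*F(V(-2)) + 114/C = -279*0 + 114/(-449) = 0 + 114*(-1/449) = 0 - 114/449 = -114/449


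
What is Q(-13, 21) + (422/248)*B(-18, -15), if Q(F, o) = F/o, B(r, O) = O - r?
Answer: 11681/2604 ≈ 4.4858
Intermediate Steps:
Q(-13, 21) + (422/248)*B(-18, -15) = -13/21 + (422/248)*(-15 - 1*(-18)) = -13*1/21 + (422*(1/248))*(-15 + 18) = -13/21 + (211/124)*3 = -13/21 + 633/124 = 11681/2604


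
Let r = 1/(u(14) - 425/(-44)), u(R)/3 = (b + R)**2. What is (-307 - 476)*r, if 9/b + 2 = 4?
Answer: -17226/22801 ≈ -0.75549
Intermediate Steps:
b = 9/2 (b = 9/(-2 + 4) = 9/2 ≈ 4.5000)
u(R) = 3*(9/2 + R)**2
r = 22/22801 (r = 1/(3*(9 + 2*14)**2/4 - 425/(-44)) = 1/(3*(9 + 28)**2/4 - 425*(-1/44)) = 1/((3/4)*37**2 + 425/44) = 1/((3/4)*1369 + 425/44) = 1/(4107/4 + 425/44) = 1/(22801/22) = 22/22801 ≈ 0.00096487)
(-307 - 476)*r = (-307 - 476)*(22/22801) = -783*22/22801 = -17226/22801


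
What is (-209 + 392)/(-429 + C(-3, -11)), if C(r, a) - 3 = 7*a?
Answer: -183/503 ≈ -0.36382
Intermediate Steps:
C(r, a) = 3 + 7*a
(-209 + 392)/(-429 + C(-3, -11)) = (-209 + 392)/(-429 + (3 + 7*(-11))) = 183/(-429 + (3 - 77)) = 183/(-429 - 74) = 183/(-503) = 183*(-1/503) = -183/503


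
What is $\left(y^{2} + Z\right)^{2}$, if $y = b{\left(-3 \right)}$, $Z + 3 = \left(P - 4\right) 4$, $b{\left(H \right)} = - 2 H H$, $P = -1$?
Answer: $90601$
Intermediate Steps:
$b{\left(H \right)} = - 2 H^{2}$
$Z = -23$ ($Z = -3 + \left(-1 - 4\right) 4 = -3 - 20 = -23$)
$y = -18$ ($y = - 2 \left(-3\right)^{2} = \left(-2\right) 9 = -18$)
$\left(y^{2} + Z\right)^{2} = \left(\left(-18\right)^{2} - 23\right)^{2} = \left(324 - 23\right)^{2} = 301^{2} = 90601$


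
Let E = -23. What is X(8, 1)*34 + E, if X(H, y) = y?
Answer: 11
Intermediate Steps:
X(8, 1)*34 + E = 1*34 - 23 = 34 - 23 = 11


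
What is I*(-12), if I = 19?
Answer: -228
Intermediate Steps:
I*(-12) = 19*(-12) = -228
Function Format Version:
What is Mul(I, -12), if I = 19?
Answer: -228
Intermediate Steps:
Mul(I, -12) = Mul(19, -12) = -228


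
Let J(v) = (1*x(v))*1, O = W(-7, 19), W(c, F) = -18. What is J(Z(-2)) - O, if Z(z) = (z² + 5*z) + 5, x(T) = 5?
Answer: 23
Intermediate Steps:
O = -18
Z(z) = 5 + z² + 5*z
J(v) = 5 (J(v) = (1*5)*1 = 5*1 = 5)
J(Z(-2)) - O = 5 - 1*(-18) = 5 + 18 = 23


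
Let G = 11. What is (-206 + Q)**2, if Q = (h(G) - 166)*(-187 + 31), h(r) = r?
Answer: 574752676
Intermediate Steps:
Q = 24180 (Q = (11 - 166)*(-187 + 31) = -155*(-156) = 24180)
(-206 + Q)**2 = (-206 + 24180)**2 = 23974**2 = 574752676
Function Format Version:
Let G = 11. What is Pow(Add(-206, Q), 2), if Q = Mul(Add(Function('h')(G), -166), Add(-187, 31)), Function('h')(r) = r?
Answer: 574752676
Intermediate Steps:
Q = 24180 (Q = Mul(Add(11, -166), Add(-187, 31)) = Mul(-155, -156) = 24180)
Pow(Add(-206, Q), 2) = Pow(Add(-206, 24180), 2) = Pow(23974, 2) = 574752676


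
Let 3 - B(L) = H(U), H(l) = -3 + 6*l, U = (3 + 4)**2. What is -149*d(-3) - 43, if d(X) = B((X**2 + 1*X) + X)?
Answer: 42869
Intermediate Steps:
U = 49 (U = 7**2 = 49)
B(L) = -288 (B(L) = 3 - (-3 + 6*49) = 3 - (-3 + 294) = 3 - 1*291 = 3 - 291 = -288)
d(X) = -288
-149*d(-3) - 43 = -149*(-288) - 43 = 42912 - 43 = 42869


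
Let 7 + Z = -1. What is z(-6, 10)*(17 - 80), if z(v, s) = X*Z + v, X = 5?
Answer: 2898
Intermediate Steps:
Z = -8 (Z = -7 - 1 = -8)
z(v, s) = -40 + v (z(v, s) = 5*(-8) + v = -40 + v)
z(-6, 10)*(17 - 80) = (-40 - 6)*(17 - 80) = -46*(-63) = 2898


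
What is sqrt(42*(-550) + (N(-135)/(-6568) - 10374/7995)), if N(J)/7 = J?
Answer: 7*I*sqrt(213673964644070)/673220 ≈ 151.99*I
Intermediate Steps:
N(J) = 7*J
sqrt(42*(-550) + (N(-135)/(-6568) - 10374/7995)) = sqrt(42*(-550) + ((7*(-135))/(-6568) - 10374/7995)) = sqrt(-23100 + (-945*(-1/6568) - 10374*1/7995)) = sqrt(-23100 + (945/6568 - 266/205)) = sqrt(-23100 - 1553363/1346440) = sqrt(-31104317363/1346440) = 7*I*sqrt(213673964644070)/673220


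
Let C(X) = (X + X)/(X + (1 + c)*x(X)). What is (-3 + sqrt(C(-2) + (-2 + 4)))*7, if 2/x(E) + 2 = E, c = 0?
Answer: -21 + 21*sqrt(10)/5 ≈ -7.7184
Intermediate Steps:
x(E) = 2/(-2 + E)
C(X) = 2*X/(X + 2/(-2 + X)) (C(X) = (X + X)/(X + (1 + 0)*(2/(-2 + X))) = (2*X)/(X + 1*(2/(-2 + X))) = (2*X)/(X + 2/(-2 + X)) = 2*X/(X + 2/(-2 + X)))
(-3 + sqrt(C(-2) + (-2 + 4)))*7 = (-3 + sqrt(2*(-2)*(-2 - 2)/(2 - 2*(-2 - 2)) + (-2 + 4)))*7 = (-3 + sqrt(2*(-2)*(-4)/(2 - 2*(-4)) + 2))*7 = (-3 + sqrt(2*(-2)*(-4)/(2 + 8) + 2))*7 = (-3 + sqrt(2*(-2)*(-4)/10 + 2))*7 = (-3 + sqrt(2*(-2)*(1/10)*(-4) + 2))*7 = (-3 + sqrt(8/5 + 2))*7 = (-3 + sqrt(18/5))*7 = (-3 + 3*sqrt(10)/5)*7 = -21 + 21*sqrt(10)/5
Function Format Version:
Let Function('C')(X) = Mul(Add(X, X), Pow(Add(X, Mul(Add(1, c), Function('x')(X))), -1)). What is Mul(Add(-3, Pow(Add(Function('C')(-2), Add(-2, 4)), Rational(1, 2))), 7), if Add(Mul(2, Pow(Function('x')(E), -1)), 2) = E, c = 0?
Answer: Add(-21, Mul(Rational(21, 5), Pow(10, Rational(1, 2)))) ≈ -7.7184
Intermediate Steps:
Function('x')(E) = Mul(2, Pow(Add(-2, E), -1))
Function('C')(X) = Mul(2, X, Pow(Add(X, Mul(2, Pow(Add(-2, X), -1))), -1)) (Function('C')(X) = Mul(Add(X, X), Pow(Add(X, Mul(Add(1, 0), Mul(2, Pow(Add(-2, X), -1)))), -1)) = Mul(Mul(2, X), Pow(Add(X, Mul(1, Mul(2, Pow(Add(-2, X), -1)))), -1)) = Mul(Mul(2, X), Pow(Add(X, Mul(2, Pow(Add(-2, X), -1))), -1)) = Mul(2, X, Pow(Add(X, Mul(2, Pow(Add(-2, X), -1))), -1)))
Mul(Add(-3, Pow(Add(Function('C')(-2), Add(-2, 4)), Rational(1, 2))), 7) = Mul(Add(-3, Pow(Add(Mul(2, -2, Pow(Add(2, Mul(-2, Add(-2, -2))), -1), Add(-2, -2)), Add(-2, 4)), Rational(1, 2))), 7) = Mul(Add(-3, Pow(Add(Mul(2, -2, Pow(Add(2, Mul(-2, -4)), -1), -4), 2), Rational(1, 2))), 7) = Mul(Add(-3, Pow(Add(Mul(2, -2, Pow(Add(2, 8), -1), -4), 2), Rational(1, 2))), 7) = Mul(Add(-3, Pow(Add(Mul(2, -2, Pow(10, -1), -4), 2), Rational(1, 2))), 7) = Mul(Add(-3, Pow(Add(Mul(2, -2, Rational(1, 10), -4), 2), Rational(1, 2))), 7) = Mul(Add(-3, Pow(Add(Rational(8, 5), 2), Rational(1, 2))), 7) = Mul(Add(-3, Pow(Rational(18, 5), Rational(1, 2))), 7) = Mul(Add(-3, Mul(Rational(3, 5), Pow(10, Rational(1, 2)))), 7) = Add(-21, Mul(Rational(21, 5), Pow(10, Rational(1, 2))))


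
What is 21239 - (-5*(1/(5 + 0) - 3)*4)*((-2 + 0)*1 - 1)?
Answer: 21407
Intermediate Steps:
21239 - (-5*(1/(5 + 0) - 3)*4)*((-2 + 0)*1 - 1) = 21239 - (-5*(1/5 - 3)*4)*(-2*1 - 1) = 21239 - (-5*(⅕ - 3)*4)*(-2 - 1) = 21239 - (-(-14)*4)*(-3) = 21239 - (-5*(-56/5))*(-3) = 21239 - 56*(-3) = 21239 - 1*(-168) = 21239 + 168 = 21407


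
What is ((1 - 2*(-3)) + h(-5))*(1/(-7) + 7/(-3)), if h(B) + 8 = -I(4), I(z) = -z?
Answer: -52/7 ≈ -7.4286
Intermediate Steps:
h(B) = -4 (h(B) = -8 - (-1)*4 = -8 - 1*(-4) = -8 + 4 = -4)
((1 - 2*(-3)) + h(-5))*(1/(-7) + 7/(-3)) = ((1 - 2*(-3)) - 4)*(1/(-7) + 7/(-3)) = ((1 + 6) - 4)*(1*(-1/7) + 7*(-1/3)) = (7 - 4)*(-1/7 - 7/3) = 3*(-52/21) = -52/7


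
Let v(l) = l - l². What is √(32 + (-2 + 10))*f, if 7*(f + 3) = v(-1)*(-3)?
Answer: -30*√10/7 ≈ -13.553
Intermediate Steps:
f = -15/7 (f = -3 + (-(1 - 1*(-1))*(-3))/7 = -3 + (-(1 + 1)*(-3))/7 = -3 + (-1*2*(-3))/7 = -3 + (-2*(-3))/7 = -3 + (⅐)*6 = -3 + 6/7 = -15/7 ≈ -2.1429)
√(32 + (-2 + 10))*f = √(32 + (-2 + 10))*(-15/7) = √(32 + 8)*(-15/7) = √40*(-15/7) = (2*√10)*(-15/7) = -30*√10/7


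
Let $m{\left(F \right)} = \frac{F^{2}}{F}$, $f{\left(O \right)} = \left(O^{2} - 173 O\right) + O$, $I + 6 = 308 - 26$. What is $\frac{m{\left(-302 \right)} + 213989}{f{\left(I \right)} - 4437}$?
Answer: $\frac{71229}{8089} \approx 8.8057$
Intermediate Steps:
$I = 276$ ($I = -6 + \left(308 - 26\right) = -6 + 282 = 276$)
$f{\left(O \right)} = O^{2} - 172 O$
$m{\left(F \right)} = F$
$\frac{m{\left(-302 \right)} + 213989}{f{\left(I \right)} - 4437} = \frac{-302 + 213989}{276 \left(-172 + 276\right) - 4437} = \frac{213687}{276 \cdot 104 - 4437} = \frac{213687}{28704 - 4437} = \frac{213687}{24267} = 213687 \cdot \frac{1}{24267} = \frac{71229}{8089}$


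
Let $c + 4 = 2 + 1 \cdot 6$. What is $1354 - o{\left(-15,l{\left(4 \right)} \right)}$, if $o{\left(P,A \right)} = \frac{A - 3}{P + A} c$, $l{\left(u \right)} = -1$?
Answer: $1353$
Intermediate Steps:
$c = 4$ ($c = -4 + \left(2 + 1 \cdot 6\right) = -4 + \left(2 + 6\right) = -4 + 8 = 4$)
$o{\left(P,A \right)} = \frac{4 \left(-3 + A\right)}{A + P}$ ($o{\left(P,A \right)} = \frac{A - 3}{P + A} 4 = \frac{-3 + A}{A + P} 4 = \frac{4 \left(-3 + A\right)}{A + P}$)
$1354 - o{\left(-15,l{\left(4 \right)} \right)} = 1354 - \frac{4 \left(-3 - 1\right)}{-1 - 15} = 1354 - 4 \frac{1}{-16} \left(-4\right) = 1354 - 4 \left(- \frac{1}{16}\right) \left(-4\right) = 1354 - 1 = 1353$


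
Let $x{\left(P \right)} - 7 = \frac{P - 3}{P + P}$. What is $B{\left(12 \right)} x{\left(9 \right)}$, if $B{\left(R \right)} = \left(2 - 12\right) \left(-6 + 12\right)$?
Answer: $-440$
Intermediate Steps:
$B{\left(R \right)} = -60$ ($B{\left(R \right)} = \left(-10\right) 6 = -60$)
$x{\left(P \right)} = 7 + \frac{-3 + P}{2 P}$ ($x{\left(P \right)} = 7 + \frac{P - 3}{P + P} = 7 + \frac{-3 + P}{2 P}$)
$B{\left(12 \right)} x{\left(9 \right)} = - 60 \frac{3 \left(-1 + 5 \cdot 9\right)}{2 \cdot 9} = - 60 \cdot \frac{3}{2} \cdot \frac{1}{9} \left(-1 + 45\right) = - 60 \cdot \frac{3}{2} \cdot \frac{1}{9} \cdot 44 = \left(-60\right) \frac{22}{3} = -440$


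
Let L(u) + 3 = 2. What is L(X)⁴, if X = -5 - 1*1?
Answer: 1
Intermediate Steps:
X = -6 (X = -5 - 1 = -6)
L(u) = -1 (L(u) = -3 + 2 = -1)
L(X)⁴ = (-1)⁴ = 1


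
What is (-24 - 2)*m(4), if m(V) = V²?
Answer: -416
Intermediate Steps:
(-24 - 2)*m(4) = (-24 - 2)*4² = -26*16 = -416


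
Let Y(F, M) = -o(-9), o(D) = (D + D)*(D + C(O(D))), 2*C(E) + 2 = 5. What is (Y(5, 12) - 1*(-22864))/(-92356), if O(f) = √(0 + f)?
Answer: -22729/92356 ≈ -0.24610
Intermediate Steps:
O(f) = √f
C(E) = 3/2 (C(E) = -1 + (½)*5 = -1 + 5/2 = 3/2)
o(D) = 2*D*(3/2 + D) (o(D) = (D + D)*(D + 3/2) = (2*D)*(3/2 + D) = 2*D*(3/2 + D))
Y(F, M) = -135 (Y(F, M) = -(-9)*(3 + 2*(-9)) = -(-9)*(3 - 18) = -(-9)*(-15) = -1*135 = -135)
(Y(5, 12) - 1*(-22864))/(-92356) = (-135 - 1*(-22864))/(-92356) = (-135 + 22864)*(-1/92356) = 22729*(-1/92356) = -22729/92356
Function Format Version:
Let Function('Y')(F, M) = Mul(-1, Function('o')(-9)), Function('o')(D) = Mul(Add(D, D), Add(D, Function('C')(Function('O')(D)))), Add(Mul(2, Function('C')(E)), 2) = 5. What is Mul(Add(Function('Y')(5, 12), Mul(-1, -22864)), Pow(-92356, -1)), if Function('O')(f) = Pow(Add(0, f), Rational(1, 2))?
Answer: Rational(-22729, 92356) ≈ -0.24610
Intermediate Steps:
Function('O')(f) = Pow(f, Rational(1, 2))
Function('C')(E) = Rational(3, 2) (Function('C')(E) = Add(-1, Mul(Rational(1, 2), 5)) = Add(-1, Rational(5, 2)) = Rational(3, 2))
Function('o')(D) = Mul(2, D, Add(Rational(3, 2), D)) (Function('o')(D) = Mul(Add(D, D), Add(D, Rational(3, 2))) = Mul(Mul(2, D), Add(Rational(3, 2), D)) = Mul(2, D, Add(Rational(3, 2), D)))
Function('Y')(F, M) = -135 (Function('Y')(F, M) = Mul(-1, Mul(-9, Add(3, Mul(2, -9)))) = Mul(-1, Mul(-9, Add(3, -18))) = Mul(-1, Mul(-9, -15)) = Mul(-1, 135) = -135)
Mul(Add(Function('Y')(5, 12), Mul(-1, -22864)), Pow(-92356, -1)) = Mul(Add(-135, Mul(-1, -22864)), Pow(-92356, -1)) = Mul(Add(-135, 22864), Rational(-1, 92356)) = Mul(22729, Rational(-1, 92356)) = Rational(-22729, 92356)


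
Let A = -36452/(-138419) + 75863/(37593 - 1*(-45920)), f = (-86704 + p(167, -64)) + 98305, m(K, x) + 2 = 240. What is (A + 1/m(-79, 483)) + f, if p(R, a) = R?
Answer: 32379698816528969/2751229055386 ≈ 11769.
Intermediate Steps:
m(K, x) = 238 (m(K, x) = -2 + 240 = 238)
f = 11768 (f = (-86704 + 167) + 98305 = -86537 + 98305 = 11768)
A = 13545096473/11559785947 (A = -36452*(-1/138419) + 75863/(37593 + 45920) = 36452/138419 + 75863/83513 = 13545096473/11559785947 ≈ 1.1717)
(A + 1/m(-79, 483)) + f = (13545096473/11559785947 + 1/238) + 11768 = 3235292746521/2751229055386 + 11768 = 32379698816528969/2751229055386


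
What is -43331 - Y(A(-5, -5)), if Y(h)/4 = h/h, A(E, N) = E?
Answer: -43335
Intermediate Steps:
Y(h) = 4 (Y(h) = 4*(h/h) = 4*1 = 4)
-43331 - Y(A(-5, -5)) = -43331 - 1*4 = -43331 - 4 = -43335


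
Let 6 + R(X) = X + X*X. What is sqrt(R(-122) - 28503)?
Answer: I*sqrt(13747) ≈ 117.25*I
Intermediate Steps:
R(X) = -6 + X + X**2 (R(X) = -6 + (X + X*X) = -6 + (X + X**2) = -6 + X + X**2)
sqrt(R(-122) - 28503) = sqrt((-6 - 122 + (-122)**2) - 28503) = sqrt((-6 - 122 + 14884) - 28503) = sqrt(14756 - 28503) = sqrt(-13747) = I*sqrt(13747)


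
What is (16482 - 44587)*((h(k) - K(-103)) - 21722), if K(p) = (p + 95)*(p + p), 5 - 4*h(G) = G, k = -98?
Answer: 2624360585/4 ≈ 6.5609e+8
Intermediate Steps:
h(G) = 5/4 - G/4
K(p) = 2*p*(95 + p) (K(p) = (95 + p)*(2*p) = 2*p*(95 + p))
(16482 - 44587)*((h(k) - K(-103)) - 21722) = (16482 - 44587)*(((5/4 - 1/4*(-98)) - 2*(-103)*(95 - 103)) - 21722) = -28105*(((5/4 + 49/2) - 2*(-103)*(-8)) - 21722) = -28105*((103/4 - 1*1648) - 21722) = -28105*((103/4 - 1648) - 21722) = -28105*(-6489/4 - 21722) = -28105*(-93377/4) = 2624360585/4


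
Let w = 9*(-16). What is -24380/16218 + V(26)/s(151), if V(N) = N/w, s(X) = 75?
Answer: -138221/91800 ≈ -1.5057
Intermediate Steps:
w = -144
V(N) = -N/144 (V(N) = N/(-144) = N*(-1/144) = -N/144)
-24380/16218 + V(26)/s(151) = -24380/16218 - 1/144*26/75 = -24380*1/16218 - 13/72*1/75 = -230/153 - 13/5400 = -138221/91800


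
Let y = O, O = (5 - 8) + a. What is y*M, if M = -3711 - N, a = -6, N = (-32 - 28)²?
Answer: 65799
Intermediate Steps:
N = 3600 (N = (-60)² = 3600)
O = -9 (O = (5 - 8) - 6 = -3 - 6 = -9)
y = -9
M = -7311 (M = -3711 - 1*3600 = -3711 - 3600 = -7311)
y*M = -9*(-7311) = 65799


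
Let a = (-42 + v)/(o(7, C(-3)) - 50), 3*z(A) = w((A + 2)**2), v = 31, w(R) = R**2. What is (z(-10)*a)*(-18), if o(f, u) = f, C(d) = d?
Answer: -270336/43 ≈ -6286.9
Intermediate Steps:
z(A) = (2 + A)**4/3 (z(A) = ((A + 2)**2)**2/3 = ((2 + A)**2)**2/3 = (2 + A)**4/3)
a = 11/43 (a = (-42 + 31)/(7 - 50) = -11/(-43) = -11*(-1/43) = 11/43 ≈ 0.25581)
(z(-10)*a)*(-18) = (((2 - 10)**4/3)*(11/43))*(-18) = (((1/3)*(-8)**4)*(11/43))*(-18) = (((1/3)*4096)*(11/43))*(-18) = ((4096/3)*(11/43))*(-18) = (45056/129)*(-18) = -270336/43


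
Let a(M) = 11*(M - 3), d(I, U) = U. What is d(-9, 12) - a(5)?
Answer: -10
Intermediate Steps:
a(M) = -33 + 11*M (a(M) = 11*(-3 + M) = -33 + 11*M)
d(-9, 12) - a(5) = 12 - (-33 + 11*5) = 12 - (-33 + 55) = 12 - 1*22 = 12 - 22 = -10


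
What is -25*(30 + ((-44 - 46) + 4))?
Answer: 1400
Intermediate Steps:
-25*(30 + ((-44 - 46) + 4)) = -25*(30 + (-90 + 4)) = -25*(30 - 86) = -25*(-56) = 1400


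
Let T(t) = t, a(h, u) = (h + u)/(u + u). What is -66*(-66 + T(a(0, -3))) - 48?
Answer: 4275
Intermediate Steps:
a(h, u) = (h + u)/(2*u) (a(h, u) = (h + u)/((2*u)) = (h + u)*(1/(2*u)) = (h + u)/(2*u))
-66*(-66 + T(a(0, -3))) - 48 = -66*(-66 + (½)*(0 - 3)/(-3)) - 48 = -66*(-66 + (½)*(-⅓)*(-3)) - 48 = -66*(-66 + ½) - 48 = -66*(-131/2) - 48 = 4323 - 48 = 4275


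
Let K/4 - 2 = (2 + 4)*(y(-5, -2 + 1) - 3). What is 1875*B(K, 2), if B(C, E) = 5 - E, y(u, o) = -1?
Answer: 5625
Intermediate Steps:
K = -88 (K = 8 + 4*((2 + 4)*(-1 - 3)) = 8 + 4*(6*(-4)) = 8 + 4*(-24) = 8 - 96 = -88)
1875*B(K, 2) = 1875*(5 - 1*2) = 1875*(5 - 2) = 1875*3 = 5625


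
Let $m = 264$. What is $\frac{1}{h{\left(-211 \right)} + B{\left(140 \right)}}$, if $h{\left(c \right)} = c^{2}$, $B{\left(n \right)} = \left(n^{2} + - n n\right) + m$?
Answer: $\frac{1}{44785} \approx 2.2329 \cdot 10^{-5}$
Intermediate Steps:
$B{\left(n \right)} = 264$ ($B{\left(n \right)} = \left(n^{2} + - n n\right) + 264 = \left(n^{2} - n^{2}\right) + 264 = 0 + 264 = 264$)
$\frac{1}{h{\left(-211 \right)} + B{\left(140 \right)}} = \frac{1}{\left(-211\right)^{2} + 264} = \frac{1}{44521 + 264} = \frac{1}{44785}$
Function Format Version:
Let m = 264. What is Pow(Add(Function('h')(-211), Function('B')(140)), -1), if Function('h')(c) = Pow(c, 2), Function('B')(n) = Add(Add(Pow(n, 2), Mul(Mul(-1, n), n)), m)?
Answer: Rational(1, 44785) ≈ 2.2329e-5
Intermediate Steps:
Function('B')(n) = 264 (Function('B')(n) = Add(Add(Pow(n, 2), Mul(Mul(-1, n), n)), 264) = Add(Add(Pow(n, 2), Mul(-1, Pow(n, 2))), 264) = Add(0, 264) = 264)
Pow(Add(Function('h')(-211), Function('B')(140)), -1) = Pow(Add(Pow(-211, 2), 264), -1) = Pow(Add(44521, 264), -1) = Pow(44785, -1) = Rational(1, 44785)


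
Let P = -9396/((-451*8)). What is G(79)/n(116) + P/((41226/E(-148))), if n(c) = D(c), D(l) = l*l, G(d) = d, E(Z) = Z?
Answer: -145026917/41697735376 ≈ -0.0034781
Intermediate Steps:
D(l) = l²
n(c) = c²
P = 2349/902 (P = -9396/(-3608) = -9396*(-1/3608) = 2349/902 ≈ 2.6042)
G(79)/n(116) + P/((41226/E(-148))) = 79/(116²) + 2349/(902*((41226/(-148)))) = 79/13456 + 2349/(902*((41226*(-1/148)))) = 79*(1/13456) + 2349/(902*(-20613/74)) = 79/13456 + (2349/902)*(-74/20613) = 79/13456 - 28971/3098821 = -145026917/41697735376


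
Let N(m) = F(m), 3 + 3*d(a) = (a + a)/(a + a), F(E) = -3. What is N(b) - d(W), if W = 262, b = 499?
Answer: -7/3 ≈ -2.3333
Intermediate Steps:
d(a) = -⅔ (d(a) = -1 + ((a + a)/(a + a))/3 = -1 + ((2*a)/((2*a)))/3 = -1 + ((2*a)*(1/(2*a)))/3 = -1 + (⅓)*1 = -1 + ⅓ = -⅔)
N(m) = -3
N(b) - d(W) = -3 - 1*(-⅔) = -3 + ⅔ = -7/3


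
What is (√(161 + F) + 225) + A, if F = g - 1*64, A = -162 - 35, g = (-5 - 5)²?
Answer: 28 + √197 ≈ 42.036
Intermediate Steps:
g = 100 (g = (-10)² = 100)
A = -197
F = 36 (F = 100 - 1*64 = 100 - 64 = 36)
(√(161 + F) + 225) + A = (√(161 + 36) + 225) - 197 = (√197 + 225) - 197 = (225 + √197) - 197 = 28 + √197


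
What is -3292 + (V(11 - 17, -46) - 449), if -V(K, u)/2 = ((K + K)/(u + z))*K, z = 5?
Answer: -153237/41 ≈ -3737.5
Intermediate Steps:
V(K, u) = -4*K²/(5 + u) (V(K, u) = -2*(K + K)/(u + 5)*K = -2*(2*K)/(5 + u)*K = -2*2*K/(5 + u)*K = -4*K²/(5 + u))
-3292 + (V(11 - 17, -46) - 449) = -3292 + (-4*(11 - 17)²/(5 - 46) - 449) = -3292 + (-4*(-6)²/(-41) - 449) = -3292 + (-4*36*(-1/41) - 449) = -3292 + (144/41 - 449) = -3292 - 18265/41 = -153237/41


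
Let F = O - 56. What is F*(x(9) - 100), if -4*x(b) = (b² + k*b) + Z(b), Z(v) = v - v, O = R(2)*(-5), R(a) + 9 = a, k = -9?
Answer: 2100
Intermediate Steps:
R(a) = -9 + a
O = 35 (O = (-9 + 2)*(-5) = -7*(-5) = 35)
Z(v) = 0
F = -21 (F = 35 - 56 = -21)
x(b) = -b²/4 + 9*b/4 (x(b) = -((b² - 9*b) + 0)/4 = -(b² - 9*b)/4 = -b²/4 + 9*b/4)
F*(x(9) - 100) = -21*((¼)*9*(9 - 1*9) - 100) = -21*((¼)*9*(9 - 9) - 100) = -21*((¼)*9*0 - 100) = -21*(0 - 100) = -21*(-100) = 2100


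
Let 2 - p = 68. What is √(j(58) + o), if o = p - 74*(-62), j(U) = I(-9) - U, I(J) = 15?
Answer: √4479 ≈ 66.925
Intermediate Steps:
p = -66 (p = 2 - 1*68 = 2 - 68 = -66)
j(U) = 15 - U
o = 4522 (o = -66 - 74*(-62) = -66 + 4588 = 4522)
√(j(58) + o) = √((15 - 1*58) + 4522) = √((15 - 58) + 4522) = √(-43 + 4522) = √4479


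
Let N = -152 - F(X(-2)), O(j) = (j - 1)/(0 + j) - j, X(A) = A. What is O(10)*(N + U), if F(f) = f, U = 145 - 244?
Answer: 22659/10 ≈ 2265.9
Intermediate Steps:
U = -99
O(j) = -j + (-1 + j)/j (O(j) = (-1 + j)/j - j = -j + (-1 + j)/j)
N = -150 (N = -152 - 1*(-2) = -152 + 2 = -150)
O(10)*(N + U) = (1 - 1*10 - 1/10)*(-150 - 99) = (1 - 10 - 1*⅒)*(-249) = (1 - 10 - ⅒)*(-249) = -91/10*(-249) = 22659/10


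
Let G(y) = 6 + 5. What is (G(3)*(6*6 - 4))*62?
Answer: 21824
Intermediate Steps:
G(y) = 11
(G(3)*(6*6 - 4))*62 = (11*(6*6 - 4))*62 = (11*(36 - 4))*62 = (11*32)*62 = 352*62 = 21824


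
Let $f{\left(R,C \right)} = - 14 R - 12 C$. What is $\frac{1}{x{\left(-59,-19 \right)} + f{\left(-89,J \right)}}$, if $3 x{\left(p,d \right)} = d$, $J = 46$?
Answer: $\frac{3}{2063} \approx 0.0014542$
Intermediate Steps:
$x{\left(p,d \right)} = \frac{d}{3}$
$\frac{1}{x{\left(-59,-19 \right)} + f{\left(-89,J \right)}} = \frac{1}{\frac{1}{3} \left(-19\right) - -694} = \frac{1}{- \frac{19}{3} + \left(1246 - 552\right)} = \frac{1}{- \frac{19}{3} + 694} = \frac{1}{\frac{2063}{3}} = \frac{3}{2063}$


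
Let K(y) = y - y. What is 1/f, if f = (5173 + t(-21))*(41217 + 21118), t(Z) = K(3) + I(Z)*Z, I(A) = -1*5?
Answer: 1/329004130 ≈ 3.0395e-9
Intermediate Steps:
I(A) = -5
K(y) = 0
t(Z) = -5*Z (t(Z) = 0 - 5*Z = -5*Z)
f = 329004130 (f = (5173 - 5*(-21))*(41217 + 21118) = (5173 + 105)*62335 = 5278*62335 = 329004130)
1/f = 1/329004130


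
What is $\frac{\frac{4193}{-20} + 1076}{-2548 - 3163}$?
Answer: $- \frac{17327}{114220} \approx -0.1517$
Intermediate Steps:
$\frac{\frac{4193}{-20} + 1076}{-2548 - 3163} = \frac{4193 \left(- \frac{1}{20}\right) + 1076}{-5711} = \left(- \frac{4193}{20} + 1076\right) \left(- \frac{1}{5711}\right) = \frac{17327}{20} \left(- \frac{1}{5711}\right) = - \frac{17327}{114220}$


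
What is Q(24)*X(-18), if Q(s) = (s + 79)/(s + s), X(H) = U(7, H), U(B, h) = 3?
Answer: 103/16 ≈ 6.4375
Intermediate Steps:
X(H) = 3
Q(s) = (79 + s)/(2*s) (Q(s) = (79 + s)/((2*s)) = (79 + s)*(1/(2*s)) = (79 + s)/(2*s))
Q(24)*X(-18) = ((½)*(79 + 24)/24)*3 = ((½)*(1/24)*103)*3 = (103/48)*3 = 103/16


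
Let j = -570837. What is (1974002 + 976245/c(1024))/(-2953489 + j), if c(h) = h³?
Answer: -2119568509035893/3784216227610624 ≈ -0.56011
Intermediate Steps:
(1974002 + 976245/c(1024))/(-2953489 + j) = (1974002 + 976245/(1024³))/(-2953489 - 570837) = (1974002 + 976245/1073741824)/(-3524326) = (1974002 + 976245*(1/1073741824))*(-1/3524326) = (1974002 + 976245/1073741824)*(-1/3524326) = (2119568509035893/1073741824)*(-1/3524326) = -2119568509035893/3784216227610624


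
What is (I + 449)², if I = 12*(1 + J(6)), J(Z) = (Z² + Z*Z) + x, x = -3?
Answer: 1661521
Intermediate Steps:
J(Z) = -3 + 2*Z² (J(Z) = (Z² + Z*Z) - 3 = (Z² + Z²) - 3 = 2*Z² - 3 = -3 + 2*Z²)
I = 840 (I = 12*(1 + (-3 + 2*6²)) = 12*(1 + (-3 + 2*36)) = 12*(1 + (-3 + 72)) = 12*(1 + 69) = 12*70 = 840)
(I + 449)² = (840 + 449)² = 1289² = 1661521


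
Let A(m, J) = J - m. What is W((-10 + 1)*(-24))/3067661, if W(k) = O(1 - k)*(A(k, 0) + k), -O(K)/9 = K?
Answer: 0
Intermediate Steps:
O(K) = -9*K
W(k) = 0 (W(k) = (-9*(1 - k))*((0 - k) + k) = (-9 + 9*k)*(-k + k) = (-9 + 9*k)*0 = 0)
W((-10 + 1)*(-24))/3067661 = 0/3067661 = 0*(1/3067661) = 0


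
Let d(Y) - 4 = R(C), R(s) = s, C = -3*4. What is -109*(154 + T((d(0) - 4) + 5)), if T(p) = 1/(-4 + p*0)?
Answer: -67035/4 ≈ -16759.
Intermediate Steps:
C = -12
d(Y) = -8 (d(Y) = 4 - 12 = -8)
T(p) = -¼ (T(p) = 1/(-4 + 0) = 1/(-4) = -¼)
-109*(154 + T((d(0) - 4) + 5)) = -109*(154 - ¼) = -109*615/4 = -67035/4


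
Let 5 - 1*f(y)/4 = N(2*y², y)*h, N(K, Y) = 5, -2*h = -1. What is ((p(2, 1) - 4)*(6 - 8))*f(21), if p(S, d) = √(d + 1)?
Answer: 80 - 20*√2 ≈ 51.716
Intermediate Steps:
h = ½ (h = -½*(-1) = ½ ≈ 0.50000)
p(S, d) = √(1 + d)
f(y) = 10 (f(y) = 20 - 20/2 = 20 - 4*5/2 = 20 - 10 = 10)
((p(2, 1) - 4)*(6 - 8))*f(21) = ((√(1 + 1) - 4)*(6 - 8))*10 = ((√2 - 4)*(-2))*10 = ((-4 + √2)*(-2))*10 = (8 - 2*√2)*10 = 80 - 20*√2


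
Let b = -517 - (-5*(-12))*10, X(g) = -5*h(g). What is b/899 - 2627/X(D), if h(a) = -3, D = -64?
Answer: -2378428/13485 ≈ -176.38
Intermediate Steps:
X(g) = 15 (X(g) = -5*(-3) = 15)
b = -1117 (b = -517 - 60*10 = -517 - 1*600 = -517 - 600 = -1117)
b/899 - 2627/X(D) = -1117/899 - 2627/15 = -2378428/13485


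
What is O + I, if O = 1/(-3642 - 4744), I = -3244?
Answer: -27204185/8386 ≈ -3244.0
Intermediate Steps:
O = -1/8386 (O = 1/(-8386) = -1/8386 ≈ -0.00011925)
O + I = -1/8386 - 3244 = -27204185/8386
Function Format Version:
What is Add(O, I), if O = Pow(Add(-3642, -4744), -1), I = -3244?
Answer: Rational(-27204185, 8386) ≈ -3244.0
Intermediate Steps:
O = Rational(-1, 8386) (O = Pow(-8386, -1) = Rational(-1, 8386) ≈ -0.00011925)
Add(O, I) = Add(Rational(-1, 8386), -3244) = Rational(-27204185, 8386)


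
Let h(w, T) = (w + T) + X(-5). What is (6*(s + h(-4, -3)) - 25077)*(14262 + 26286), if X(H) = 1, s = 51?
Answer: -1005874236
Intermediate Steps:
h(w, T) = 1 + T + w (h(w, T) = (w + T) + 1 = (T + w) + 1 = 1 + T + w)
(6*(s + h(-4, -3)) - 25077)*(14262 + 26286) = (6*(51 + (1 - 3 - 4)) - 25077)*(14262 + 26286) = (6*(51 - 6) - 25077)*40548 = (6*45 - 25077)*40548 = (270 - 25077)*40548 = -24807*40548 = -1005874236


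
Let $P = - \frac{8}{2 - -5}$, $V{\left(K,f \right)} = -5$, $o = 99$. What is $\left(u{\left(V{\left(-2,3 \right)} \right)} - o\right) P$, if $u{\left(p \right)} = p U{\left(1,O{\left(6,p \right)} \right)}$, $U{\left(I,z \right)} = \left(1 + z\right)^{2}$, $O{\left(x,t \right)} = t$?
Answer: $\frac{1432}{7} \approx 204.57$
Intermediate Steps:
$u{\left(p \right)} = p \left(1 + p\right)^{2}$
$P = - \frac{8}{7}$ ($P = - \frac{8}{2 + 5} = - \frac{8}{7} \approx -1.1429$)
$\left(u{\left(V{\left(-2,3 \right)} \right)} - o\right) P = \left(- 5 \left(1 - 5\right)^{2} - 99\right) \left(- \frac{8}{7}\right) = \left(- 5 \left(-4\right)^{2} - 99\right) \left(- \frac{8}{7}\right) = \left(\left(-5\right) 16 - 99\right) \left(- \frac{8}{7}\right) = \left(-80 - 99\right) \left(- \frac{8}{7}\right) = \left(-179\right) \left(- \frac{8}{7}\right) = \frac{1432}{7}$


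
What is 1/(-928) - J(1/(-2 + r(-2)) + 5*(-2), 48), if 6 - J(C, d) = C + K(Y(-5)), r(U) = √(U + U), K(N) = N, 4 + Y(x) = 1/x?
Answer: -94893/4640 - I/4 ≈ -20.451 - 0.25*I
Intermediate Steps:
Y(x) = -4 + 1/x
r(U) = √2*√U (r(U) = √(2*U) = √2*√U)
J(C, d) = 51/5 - C (J(C, d) = 6 - (C + (-4 + 1/(-5))) = 6 - (C + (-4 - ⅕)) = 6 - (C - 21/5) = 6 - (-21/5 + C) = 6 + (21/5 - C) = 51/5 - C)
1/(-928) - J(1/(-2 + r(-2)) + 5*(-2), 48) = 1/(-928) - (51/5 - (1/(-2 + √2*√(-2)) + 5*(-2))) = -1/928 - (51/5 - (1/(-2 + √2*(I*√2)) - 10)) = -1/928 - (51/5 - (1/(-2 + 2*I) - 10)) = -1/928 - (51/5 - ((-2 - 2*I)/8 - 10)) = -1/928 - (51/5 - (-10 + (-2 - 2*I)/8)) = -1/928 - (51/5 + (10 - (-2 - 2*I)/8)) = -1/928 - (101/5 - (-2 - 2*I)/8) = -1/928 + (-101/5 + (-2 - 2*I)/8) = -93733/4640 + (-2 - 2*I)/8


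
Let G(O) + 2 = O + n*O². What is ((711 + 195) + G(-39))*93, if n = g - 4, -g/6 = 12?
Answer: -10669983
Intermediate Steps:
g = -72 (g = -6*12 = -72)
n = -76 (n = -72 - 4 = -76)
G(O) = -2 + O - 76*O² (G(O) = -2 + (O - 76*O²) = -2 + O - 76*O²)
((711 + 195) + G(-39))*93 = ((711 + 195) + (-2 - 39 - 76*(-39)²))*93 = (906 + (-2 - 39 - 76*1521))*93 = (906 + (-2 - 39 - 115596))*93 = (906 - 115637)*93 = -114731*93 = -10669983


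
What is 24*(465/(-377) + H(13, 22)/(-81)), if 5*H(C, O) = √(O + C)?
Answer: -11160/377 - 8*√35/135 ≈ -29.953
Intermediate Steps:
H(C, O) = √(C + O)/5 (H(C, O) = √(O + C)/5 = √(C + O)/5)
24*(465/(-377) + H(13, 22)/(-81)) = 24*(465/(-377) + (√(13 + 22)/5)/(-81)) = 24*(465*(-1/377) + (√35/5)*(-1/81)) = 24*(-465/377 - √35/405) = -11160/377 - 8*√35/135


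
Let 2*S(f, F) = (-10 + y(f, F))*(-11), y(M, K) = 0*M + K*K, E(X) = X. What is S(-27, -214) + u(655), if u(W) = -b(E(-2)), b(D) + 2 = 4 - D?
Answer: -251827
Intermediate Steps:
b(D) = 2 - D (b(D) = -2 + (4 - D) = 2 - D)
y(M, K) = K² (y(M, K) = 0 + K² = K²)
u(W) = -4 (u(W) = -(2 - 1*(-2)) = -(2 + 2) = -1*4 = -4)
S(f, F) = 55 - 11*F²/2 (S(f, F) = ((-10 + F²)*(-11))/2 = (110 - 11*F²)/2 = 55 - 11*F²/2)
S(-27, -214) + u(655) = (55 - 11/2*(-214)²) - 4 = (55 - 11/2*45796) - 4 = (55 - 251878) - 4 = -251823 - 4 = -251827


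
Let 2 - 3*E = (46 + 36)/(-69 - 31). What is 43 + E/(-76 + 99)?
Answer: 49497/1150 ≈ 43.041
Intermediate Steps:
E = 47/50 (E = ⅔ - (46 + 36)/(3*(-69 - 31)) = ⅔ - 82/(3*(-100)) = ⅔ - 82*(-1)/(3*100) = ⅔ - ⅓*(-41/50) = ⅔ + 41/150 = 47/50 ≈ 0.94000)
43 + E/(-76 + 99) = 43 + 47/(50*(-76 + 99)) = 43 + (47/50)/23 = 43 + (47/50)*(1/23) = 43 + 47/1150 = 49497/1150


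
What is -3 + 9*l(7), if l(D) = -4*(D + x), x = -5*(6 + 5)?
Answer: 1725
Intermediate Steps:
x = -55 (x = -5*11 = -55)
l(D) = 220 - 4*D (l(D) = -4*(D - 55) = -4*(-55 + D) = 220 - 4*D)
-3 + 9*l(7) = -3 + 9*(220 - 4*7) = -3 + 9*(220 - 28) = -3 + 9*192 = -3 + 1728 = 1725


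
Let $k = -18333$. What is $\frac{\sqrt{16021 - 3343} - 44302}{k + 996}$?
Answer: $\frac{44302}{17337} - \frac{\sqrt{12678}}{17337} \approx 2.5489$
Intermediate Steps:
$\frac{\sqrt{16021 - 3343} - 44302}{k + 996} = \frac{\sqrt{16021 - 3343} - 44302}{-18333 + 996} = \frac{\sqrt{12678} - 44302}{-17337} = \left(-44302 + \sqrt{12678}\right) \left(- \frac{1}{17337}\right) = \frac{44302}{17337} - \frac{\sqrt{12678}}{17337}$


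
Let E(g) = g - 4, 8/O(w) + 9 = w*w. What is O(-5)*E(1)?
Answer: -3/2 ≈ -1.5000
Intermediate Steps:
O(w) = 8/(-9 + w**2) (O(w) = 8/(-9 + w*w) = 8/(-9 + w**2))
E(g) = -4 + g
O(-5)*E(1) = (8/(-9 + (-5)**2))*(-4 + 1) = (8/(-9 + 25))*(-3) = (8/16)*(-3) = (8*(1/16))*(-3) = (1/2)*(-3) = -3/2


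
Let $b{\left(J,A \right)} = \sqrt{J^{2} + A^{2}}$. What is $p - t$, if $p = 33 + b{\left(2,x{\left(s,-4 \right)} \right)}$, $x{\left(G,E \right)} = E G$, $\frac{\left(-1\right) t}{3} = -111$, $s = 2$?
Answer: $-300 + 2 \sqrt{17} \approx -291.75$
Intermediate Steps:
$t = 333$ ($t = \left(-3\right) \left(-111\right) = 333$)
$b{\left(J,A \right)} = \sqrt{A^{2} + J^{2}}$
$p = 33 + 2 \sqrt{17}$ ($p = 33 + \sqrt{\left(\left(-4\right) 2\right)^{2} + 2^{2}} = 33 + \sqrt{\left(-8\right)^{2} + 4} = 33 + \sqrt{64 + 4} = 33 + \sqrt{68} = 33 + 2 \sqrt{17} \approx 41.246$)
$p - t = \left(33 + 2 \sqrt{17}\right) - 333 = -300 + 2 \sqrt{17}$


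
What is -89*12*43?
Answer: -45924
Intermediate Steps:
-89*12*43 = -1068*43 = -45924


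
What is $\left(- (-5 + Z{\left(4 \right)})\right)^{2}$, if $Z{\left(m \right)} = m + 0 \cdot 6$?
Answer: $1$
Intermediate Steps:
$Z{\left(m \right)} = m$ ($Z{\left(m \right)} = m + 0 = m$)
$\left(- (-5 + Z{\left(4 \right)})\right)^{2} = \left(- (-5 + 4)\right)^{2} = \left(\left(-1\right) \left(-1\right)\right)^{2} = 1^{2} = 1$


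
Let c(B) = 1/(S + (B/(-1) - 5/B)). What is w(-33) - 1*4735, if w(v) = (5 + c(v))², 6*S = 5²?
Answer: -3174552006/674041 ≈ -4709.7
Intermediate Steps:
S = 25/6 (S = (⅙)*5² = (⅙)*25 = 25/6 ≈ 4.1667)
c(B) = 1/(25/6 - B - 5/B) (c(B) = 1/(25/6 + (B/(-1) - 5/B)) = 1/(25/6 + (B*(-1) - 5/B)) = 1/(25/6 + (-B - 5/B)) = 1/(25/6 - B - 5/B))
w(v) = (5 - 6*v/(30 - 25*v + 6*v²))²
w(-33) - 1*4735 = (-150 - 30*(-33)² + 131*(-33))²/(30 - 25*(-33) + 6*(-33)²)² - 1*4735 = (-150 - 30*1089 - 4323)²/(30 + 825 + 6*1089)² - 4735 = (-150 - 32670 - 4323)²/(30 + 825 + 6534)² - 4735 = (-37143)²/7389² - 4735 = 1379602449*(1/54597321) - 4735 = 17032129/674041 - 4735 = -3174552006/674041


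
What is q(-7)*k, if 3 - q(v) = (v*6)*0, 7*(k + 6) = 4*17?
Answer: 78/7 ≈ 11.143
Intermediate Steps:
k = 26/7 (k = -6 + (4*17)/7 = -6 + (⅐)*68 = -6 + 68/7 = 26/7 ≈ 3.7143)
q(v) = 3 (q(v) = 3 - v*6*0 = 3 - 6*v*0 = 3 - 1*0 = 3 + 0 = 3)
q(-7)*k = 3*(26/7) = 78/7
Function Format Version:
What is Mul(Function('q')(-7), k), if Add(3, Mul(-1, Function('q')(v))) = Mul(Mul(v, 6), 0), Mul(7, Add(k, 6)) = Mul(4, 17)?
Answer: Rational(78, 7) ≈ 11.143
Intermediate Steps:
k = Rational(26, 7) (k = Add(-6, Mul(Rational(1, 7), Mul(4, 17))) = Add(-6, Mul(Rational(1, 7), 68)) = Add(-6, Rational(68, 7)) = Rational(26, 7) ≈ 3.7143)
Function('q')(v) = 3 (Function('q')(v) = Add(3, Mul(-1, Mul(Mul(v, 6), 0))) = Add(3, Mul(-1, Mul(Mul(6, v), 0))) = Add(3, Mul(-1, 0)) = Add(3, 0) = 3)
Mul(Function('q')(-7), k) = Mul(3, Rational(26, 7)) = Rational(78, 7)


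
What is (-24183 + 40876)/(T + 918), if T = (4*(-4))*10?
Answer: 16693/758 ≈ 22.022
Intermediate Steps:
T = -160 (T = -16*10 = -160)
(-24183 + 40876)/(T + 918) = (-24183 + 40876)/(-160 + 918) = 16693/758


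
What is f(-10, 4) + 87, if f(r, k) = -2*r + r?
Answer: 97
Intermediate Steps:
f(r, k) = -r
f(-10, 4) + 87 = -1*(-10) + 87 = 10 + 87 = 97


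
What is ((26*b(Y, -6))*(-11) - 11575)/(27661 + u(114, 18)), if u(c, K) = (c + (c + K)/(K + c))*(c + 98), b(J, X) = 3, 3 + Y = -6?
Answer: -12433/52041 ≈ -0.23891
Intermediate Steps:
Y = -9 (Y = -3 - 6 = -9)
u(c, K) = (1 + c)*(98 + c) (u(c, K) = (c + (K + c)/(K + c))*(98 + c) = (c + 1)*(98 + c) = (1 + c)*(98 + c))
((26*b(Y, -6))*(-11) - 11575)/(27661 + u(114, 18)) = ((26*3)*(-11) - 11575)/(27661 + (98 + 114**2 + 99*114)) = (78*(-11) - 11575)/(27661 + (98 + 12996 + 11286)) = (-858 - 11575)/(27661 + 24380) = -12433/52041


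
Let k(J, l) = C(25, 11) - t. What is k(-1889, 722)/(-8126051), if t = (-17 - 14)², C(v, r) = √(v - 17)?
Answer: 961/8126051 - 2*√2/8126051 ≈ 0.00011791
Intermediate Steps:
C(v, r) = √(-17 + v)
t = 961 (t = (-31)² = 961)
k(J, l) = -961 + 2*√2 (k(J, l) = √(-17 + 25) - 1*961 = √8 - 961 = 2*√2 - 961 = -961 + 2*√2)
k(-1889, 722)/(-8126051) = (-961 + 2*√2)/(-8126051) = (-961 + 2*√2)*(-1/8126051) = 961/8126051 - 2*√2/8126051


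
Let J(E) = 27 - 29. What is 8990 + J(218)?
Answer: 8988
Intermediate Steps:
J(E) = -2
8990 + J(218) = 8990 - 2 = 8988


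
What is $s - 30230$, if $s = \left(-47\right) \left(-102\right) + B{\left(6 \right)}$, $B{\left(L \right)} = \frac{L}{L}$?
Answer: $-25435$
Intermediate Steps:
$B{\left(L \right)} = 1$
$s = 4795$ ($s = \left(-47\right) \left(-102\right) + 1 = 4794 + 1 = 4795$)
$s - 30230 = 4795 - 30230 = -25435$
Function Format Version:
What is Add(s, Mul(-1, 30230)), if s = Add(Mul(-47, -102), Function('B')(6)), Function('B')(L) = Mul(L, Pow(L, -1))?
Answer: -25435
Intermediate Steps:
Function('B')(L) = 1
s = 4795 (s = Add(Mul(-47, -102), 1) = Add(4794, 1) = 4795)
Add(s, Mul(-1, 30230)) = Add(4795, Mul(-1, 30230)) = Add(4795, -30230) = -25435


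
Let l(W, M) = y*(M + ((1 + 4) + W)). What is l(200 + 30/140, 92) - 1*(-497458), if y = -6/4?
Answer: 13916341/28 ≈ 4.9701e+5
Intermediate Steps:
y = -3/2 (y = -6*¼ = -3/2 ≈ -1.5000)
l(W, M) = -15/2 - 3*M/2 - 3*W/2 (l(W, M) = -3*(M + ((1 + 4) + W))/2 = -3*(M + (5 + W))/2 = -3*(5 + M + W)/2 = -15/2 - 3*M/2 - 3*W/2)
l(200 + 30/140, 92) - 1*(-497458) = (-15/2 - 3/2*92 - 3*(200 + 30/140)/2) - 1*(-497458) = (-15/2 - 138 - 3*(200 + 30*(1/140))/2) + 497458 = (-15/2 - 138 - 3*(200 + 3/14)/2) + 497458 = (-15/2 - 138 - 3/2*2803/14) + 497458 = (-15/2 - 138 - 8409/28) + 497458 = -12483/28 + 497458 = 13916341/28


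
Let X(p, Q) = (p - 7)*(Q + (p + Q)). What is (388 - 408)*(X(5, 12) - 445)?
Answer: 10060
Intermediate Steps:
X(p, Q) = (-7 + p)*(p + 2*Q) (X(p, Q) = (-7 + p)*(Q + (Q + p)) = (-7 + p)*(p + 2*Q))
(388 - 408)*(X(5, 12) - 445) = (388 - 408)*((5**2 - 14*12 - 7*5 + 2*12*5) - 445) = -20*((25 - 168 - 35 + 120) - 445) = -20*(-58 - 445) = -20*(-503) = 10060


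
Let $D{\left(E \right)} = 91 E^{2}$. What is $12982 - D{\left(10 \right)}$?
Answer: $3882$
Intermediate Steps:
$12982 - D{\left(10 \right)} = 12982 - 91 \cdot 10^{2} = 12982 - 91 \cdot 100 = 12982 - 9100 = 3882$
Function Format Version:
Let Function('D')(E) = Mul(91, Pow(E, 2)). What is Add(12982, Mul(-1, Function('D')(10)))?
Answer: 3882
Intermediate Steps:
Add(12982, Mul(-1, Function('D')(10))) = Add(12982, Mul(-1, Mul(91, Pow(10, 2)))) = Add(12982, Mul(-1, Mul(91, 100))) = Add(12982, Mul(-1, 9100)) = Add(12982, -9100) = 3882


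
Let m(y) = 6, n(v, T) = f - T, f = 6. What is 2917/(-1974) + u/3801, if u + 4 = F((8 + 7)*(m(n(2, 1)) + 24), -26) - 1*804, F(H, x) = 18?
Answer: -602237/357294 ≈ -1.6856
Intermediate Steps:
n(v, T) = 6 - T
u = -790 (u = -4 + (18 - 1*804) = -4 + (18 - 804) = -4 - 786 = -790)
2917/(-1974) + u/3801 = 2917/(-1974) - 790/3801 = 2917*(-1/1974) - 790*1/3801 = -2917/1974 - 790/3801 = -602237/357294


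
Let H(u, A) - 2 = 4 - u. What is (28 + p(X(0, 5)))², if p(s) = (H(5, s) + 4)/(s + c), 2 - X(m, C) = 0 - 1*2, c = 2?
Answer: 29929/36 ≈ 831.36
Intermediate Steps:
H(u, A) = 6 - u (H(u, A) = 2 + (4 - u) = 6 - u)
X(m, C) = 4 (X(m, C) = 2 - (0 - 1*2) = 2 - (0 - 2) = 2 - 1*(-2) = 2 + 2 = 4)
p(s) = 5/(2 + s) (p(s) = ((6 - 1*5) + 4)/(s + 2) = ((6 - 5) + 4)/(2 + s) = (1 + 4)/(2 + s) = 5/(2 + s))
(28 + p(X(0, 5)))² = (28 + 5/(2 + 4))² = (28 + 5/6)² = (28 + 5*(⅙))² = (28 + ⅚)² = (173/6)² = 29929/36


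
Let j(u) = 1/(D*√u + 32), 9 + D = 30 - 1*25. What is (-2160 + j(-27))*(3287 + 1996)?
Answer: -1038415914/91 + 15849*I*√3/364 ≈ -1.1411e+7 + 75.416*I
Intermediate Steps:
D = -4 (D = -9 + (30 - 1*25) = -9 + (30 - 25) = -9 + 5 = -4)
j(u) = 1/(32 - 4*√u) (j(u) = 1/(-4*√u + 32) = 1/(32 - 4*√u))
(-2160 + j(-27))*(3287 + 1996) = (-2160 - 1/(-32 + 4*√(-27)))*(3287 + 1996) = (-2160 - 1/(-32 + 4*(3*I*√3)))*5283 = (-2160 - 1/(-32 + 12*I*√3))*5283 = -11411280 - 5283/(-32 + 12*I*√3)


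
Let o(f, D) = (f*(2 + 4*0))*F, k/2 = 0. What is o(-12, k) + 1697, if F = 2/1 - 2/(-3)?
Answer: 1633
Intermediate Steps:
k = 0 (k = 2*0 = 0)
F = 8/3 (F = 2*1 - 2*(-⅓) = 2 + ⅔ = 8/3 ≈ 2.6667)
o(f, D) = 16*f/3 (o(f, D) = (f*(2 + 4*0))*(8/3) = (f*(2 + 0))*(8/3) = (f*2)*(8/3) = (2*f)*(8/3) = 16*f/3)
o(-12, k) + 1697 = (16/3)*(-12) + 1697 = -64 + 1697 = 1633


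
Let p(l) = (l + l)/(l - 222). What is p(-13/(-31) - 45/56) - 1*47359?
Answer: -18283366847/386059 ≈ -47359.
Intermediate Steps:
p(l) = 2*l/(-222 + l) (p(l) = (2*l)/(-222 + l) = 2*l/(-222 + l))
p(-13/(-31) - 45/56) - 1*47359 = 2*(-13/(-31) - 45/56)/(-222 + (-13/(-31) - 45/56)) - 1*47359 = 2*(-13*(-1/31) - 45*1/56)/(-222 + (-13*(-1/31) - 45*1/56)) - 47359 = 2*(13/31 - 45/56)/(-222 + (13/31 - 45/56)) - 47359 = 2*(-667/1736)/(-222 - 667/1736) - 47359 = 2*(-667/1736)/(-386059/1736) - 47359 = 2*(-667/1736)*(-1736/386059) - 47359 = 1334/386059 - 47359 = -18283366847/386059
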